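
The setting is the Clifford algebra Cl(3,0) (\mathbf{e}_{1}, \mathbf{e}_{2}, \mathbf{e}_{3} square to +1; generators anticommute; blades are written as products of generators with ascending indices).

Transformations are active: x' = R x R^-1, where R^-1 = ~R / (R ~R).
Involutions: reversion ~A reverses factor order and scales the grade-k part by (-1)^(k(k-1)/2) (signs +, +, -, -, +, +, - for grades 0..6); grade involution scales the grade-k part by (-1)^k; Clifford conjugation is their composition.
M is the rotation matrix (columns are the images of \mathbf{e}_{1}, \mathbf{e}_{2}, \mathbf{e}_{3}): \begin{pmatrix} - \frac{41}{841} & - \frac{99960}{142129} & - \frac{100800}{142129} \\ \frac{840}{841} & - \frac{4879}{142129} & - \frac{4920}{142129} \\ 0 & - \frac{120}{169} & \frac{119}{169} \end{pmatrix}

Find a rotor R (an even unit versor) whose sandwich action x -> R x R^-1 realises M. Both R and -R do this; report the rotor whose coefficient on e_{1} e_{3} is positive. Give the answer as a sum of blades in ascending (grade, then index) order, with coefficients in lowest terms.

Method: write R = a + b12*e_{1} e_{2} + b13*e_{1} e_{3} + b23*e_{2} e_{3} with a^2 + b12^2 + b13^2 + b23^2 = 1 (so R^-1 = ~R). Expanding the columns R e_j ~R gives tr M = 4a^2 - 1 and, from the antisymmetric part, M21 - M12 = -4a*b12, M13 - M31 = 4a*b13, M32 - M23 = -4a*b23.
Here tr M = \frac{88271}{142129}, so a^2 = (1 + tr M)/4 = \frac{57600}{142129} and a = ±\frac{240}{377}. Taking a = \frac{240}{377}: M21 - M12 = \frac{241920}{142129}, M13 - M31 = -\frac{100800}{142129}, M32 - M23 = -\frac{96000}{142129}, giving b12 = -\frac{252}{377}, b13 = -\frac{105}{377}, b23 = \frac{100}{377}, i.e. R = \frac{240}{377} - \frac{252}{377} e_{1} e_{2} - \frac{105}{377} e_{1} e_{3} + \frac{100}{377} e_{2} e_{3}.
Its e_{1} e_{3} coefficient is negative, so report the other preimage -R.
Answer: -\frac{240}{377} + \frac{252}{377} e_{1} e_{2} + \frac{105}{377} e_{1} e_{3} - \frac{100}{377} e_{2} e_{3}. Note: both R and -R realise this M (trace \frac{88271}{142129}); the covering map identifies them, and the e_{1} e_{3}-coefficient sign is the tie-breaker.


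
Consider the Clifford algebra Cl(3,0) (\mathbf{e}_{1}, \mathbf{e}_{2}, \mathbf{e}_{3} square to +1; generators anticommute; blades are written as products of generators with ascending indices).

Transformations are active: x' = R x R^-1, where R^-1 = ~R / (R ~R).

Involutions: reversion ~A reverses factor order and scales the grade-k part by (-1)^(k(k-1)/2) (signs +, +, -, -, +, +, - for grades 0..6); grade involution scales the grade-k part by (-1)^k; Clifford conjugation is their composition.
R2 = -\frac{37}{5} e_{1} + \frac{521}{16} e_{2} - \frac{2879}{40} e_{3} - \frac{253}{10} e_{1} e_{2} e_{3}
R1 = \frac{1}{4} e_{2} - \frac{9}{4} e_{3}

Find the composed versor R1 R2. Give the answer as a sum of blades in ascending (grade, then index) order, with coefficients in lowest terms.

Distribute over the terms of R1 (each basis-blade product reordered to ascending indices, repeated generators contracted through their squares):
(\frac{1}{4} e_{2}) R2 = \frac{521}{64} + \frac{37}{20} e_{1} e_{2} + \frac{253}{40} e_{1} e_{3} - \frac{2879}{160} e_{2} e_{3}
(-\frac{9}{4} e_{3}) R2 = \frac{25911}{160} + \frac{2277}{40} e_{1} e_{2} - \frac{333}{20} e_{1} e_{3} + \frac{4689}{64} e_{2} e_{3}
Summing the partial products and collecting blades:
Answer: \frac{54427}{320} + \frac{2351}{40} e_{1} e_{2} - \frac{413}{40} e_{1} e_{3} + \frac{17687}{320} e_{2} e_{3}


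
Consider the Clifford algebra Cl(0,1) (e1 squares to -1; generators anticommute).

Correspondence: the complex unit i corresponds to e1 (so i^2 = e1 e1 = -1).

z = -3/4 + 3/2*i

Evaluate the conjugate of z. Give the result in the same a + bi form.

In blades: z = -3/4 + 3/2*e1.
Conjugation here is Clifford conjugation: the scalar is fixed and the grade-1 and grade-2 blades all flip sign, giving -3/4 - 3/2*e1; translating back:
Answer: -3/4 - 3/2*i


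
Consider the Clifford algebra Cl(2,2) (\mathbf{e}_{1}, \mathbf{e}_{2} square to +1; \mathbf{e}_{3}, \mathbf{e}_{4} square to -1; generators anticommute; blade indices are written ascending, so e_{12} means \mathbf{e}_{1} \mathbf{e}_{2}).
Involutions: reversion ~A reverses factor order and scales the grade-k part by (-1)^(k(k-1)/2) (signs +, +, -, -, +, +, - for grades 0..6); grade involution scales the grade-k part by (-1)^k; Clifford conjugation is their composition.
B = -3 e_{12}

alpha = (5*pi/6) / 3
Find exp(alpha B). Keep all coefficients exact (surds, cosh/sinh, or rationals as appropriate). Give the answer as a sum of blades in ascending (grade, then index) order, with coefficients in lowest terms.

B^2 = (-3)^2*(e_{12})^2 = 9*(-1) = -9 (a basis 2-blade squares to minus the product of its generators' squares).
B^2 = -9 — since the square is negative, the closed form is circular: l = 3, alpha*l = \frac{5 \pi}{6}, so exp(alpha B) = cos(\frac{5 \pi}{6}) + (sin(\frac{5 \pi}{6})/3)*B = - \frac{\sqrt{3}}{2} + (\frac{1}{6})*B.
Answer: - \frac{\sqrt{3}}{2} - \frac{1}{2} e_{12}


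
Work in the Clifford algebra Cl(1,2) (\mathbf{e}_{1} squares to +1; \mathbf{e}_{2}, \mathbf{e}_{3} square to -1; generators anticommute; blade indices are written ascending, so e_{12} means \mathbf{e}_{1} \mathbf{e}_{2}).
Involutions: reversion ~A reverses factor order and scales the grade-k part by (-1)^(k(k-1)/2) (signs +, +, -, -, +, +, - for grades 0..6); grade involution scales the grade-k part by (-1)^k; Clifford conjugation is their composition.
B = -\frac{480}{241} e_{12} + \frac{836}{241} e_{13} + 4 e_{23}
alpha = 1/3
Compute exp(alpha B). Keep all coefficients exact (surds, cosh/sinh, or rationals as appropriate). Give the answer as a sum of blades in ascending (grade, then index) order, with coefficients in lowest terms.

B^2 term by term: the squares give (-\frac{480}{241})^2*(e_{12})^2 + (\frac{836}{241})^2*(e_{13})^2 + (4)^2*(e_{23})^2 = \frac{230400}{58081}*(+1) + \frac{698896}{58081}*(+1) + 16*(-1) = 0 (each basis 2-blade squares to minus the product of its generators' squares); cross terms between blades sharing an index anticommute and cancel. So B^2 = 0.
B^2 = 0, and the exponential is exactly linear here: exp(alpha B) = 1 + alpha B (parabolic case).
Answer: 1 - \frac{160}{241} e_{12} + \frac{836}{723} e_{13} + \frac{4}{3} e_{23}


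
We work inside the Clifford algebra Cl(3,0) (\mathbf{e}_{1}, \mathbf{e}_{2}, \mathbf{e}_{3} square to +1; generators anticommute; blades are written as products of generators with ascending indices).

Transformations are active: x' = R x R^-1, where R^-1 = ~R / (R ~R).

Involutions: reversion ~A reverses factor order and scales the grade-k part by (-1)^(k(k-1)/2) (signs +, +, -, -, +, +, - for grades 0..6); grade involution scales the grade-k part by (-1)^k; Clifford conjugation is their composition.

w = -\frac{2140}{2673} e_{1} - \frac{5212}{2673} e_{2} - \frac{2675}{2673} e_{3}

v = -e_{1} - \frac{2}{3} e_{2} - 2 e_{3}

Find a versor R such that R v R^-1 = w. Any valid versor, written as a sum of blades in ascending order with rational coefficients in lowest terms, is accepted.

Since q(v) = q(w) = \frac{49}{9}, the sum R = v + w = -\frac{4813}{2673} e_{1} - \frac{6994}{2673} e_{2} - \frac{8021}{2673} e_{3} does the job whenever invertible.
Answer: -\frac{4813}{2673} e_{1} - \frac{6994}{2673} e_{2} - \frac{8021}{2673} e_{3}


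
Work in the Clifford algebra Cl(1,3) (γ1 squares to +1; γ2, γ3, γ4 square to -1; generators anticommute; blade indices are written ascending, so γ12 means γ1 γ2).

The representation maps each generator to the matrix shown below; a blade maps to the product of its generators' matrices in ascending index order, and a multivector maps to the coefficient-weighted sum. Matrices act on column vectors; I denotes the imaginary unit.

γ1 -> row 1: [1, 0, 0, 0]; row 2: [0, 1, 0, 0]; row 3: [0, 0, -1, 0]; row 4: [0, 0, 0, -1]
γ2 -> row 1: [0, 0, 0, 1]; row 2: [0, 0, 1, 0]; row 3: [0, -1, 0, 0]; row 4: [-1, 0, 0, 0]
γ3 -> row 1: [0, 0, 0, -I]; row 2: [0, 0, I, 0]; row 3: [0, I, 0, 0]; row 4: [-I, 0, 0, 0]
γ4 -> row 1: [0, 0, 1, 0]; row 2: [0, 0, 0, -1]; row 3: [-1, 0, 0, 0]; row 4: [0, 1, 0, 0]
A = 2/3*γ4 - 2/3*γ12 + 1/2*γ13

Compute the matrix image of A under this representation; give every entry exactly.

Bivector images (products of the table entries): rho(γ12) = rho(γ1)rho(γ2) = row 1: [0, 0, 0, 1]; row 2: [0, 0, 1, 0]; row 3: [0, 1, 0, 0]; row 4: [1, 0, 0, 0]; rho(γ13) = rho(γ1)rho(γ3) = row 1: [0, 0, 0, -I]; row 2: [0, 0, I, 0]; row 3: [0, -I, 0, 0]; row 4: [I, 0, 0, 0].
M = (2/3)*rho(γ4) + (-2/3)*rho(γ12) + (1/2)*rho(γ13), summed entrywise:
Answer: row 1: [0, 0, 2/3, -2/3 - I/2]; row 2: [0, 0, -2/3 + I/2, -2/3]; row 3: [-2/3, -2/3 - I/2, 0, 0]; row 4: [-2/3 + I/2, 2/3, 0, 0]


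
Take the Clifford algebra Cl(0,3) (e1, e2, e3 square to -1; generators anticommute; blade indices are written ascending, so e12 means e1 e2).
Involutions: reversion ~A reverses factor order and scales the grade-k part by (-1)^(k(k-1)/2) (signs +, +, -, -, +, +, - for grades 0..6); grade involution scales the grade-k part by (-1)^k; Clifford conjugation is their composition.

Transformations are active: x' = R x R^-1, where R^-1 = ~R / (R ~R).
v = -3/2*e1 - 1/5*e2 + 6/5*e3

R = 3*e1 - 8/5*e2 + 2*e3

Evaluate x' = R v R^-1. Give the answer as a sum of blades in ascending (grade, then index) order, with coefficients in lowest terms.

~R = 3*e1 - 8/5*e2 + 2*e3, and R ~R = -389/25, so R^-1 = ~R / (-389/25).
R v = 89/50 - 3*e12 + 33/5*e13 - 38/25*e23
Answer: 633/778*e1 + 1101/1945*e2 - 3224/1945*e3


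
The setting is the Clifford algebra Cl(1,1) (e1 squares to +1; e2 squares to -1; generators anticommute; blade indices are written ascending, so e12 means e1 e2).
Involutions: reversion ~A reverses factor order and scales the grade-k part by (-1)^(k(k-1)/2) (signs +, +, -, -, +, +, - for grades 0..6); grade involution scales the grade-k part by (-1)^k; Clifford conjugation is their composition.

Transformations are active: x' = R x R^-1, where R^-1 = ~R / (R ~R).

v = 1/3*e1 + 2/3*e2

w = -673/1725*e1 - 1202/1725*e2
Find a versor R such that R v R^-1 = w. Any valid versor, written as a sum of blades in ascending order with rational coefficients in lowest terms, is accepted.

Here q(v) = q(w) = -1/3; the classical choice R = v + w = -98/1725*e1 - 52/1725*e2 then realises v -> w under the sandwich.
Answer: -98/1725*e1 - 52/1725*e2


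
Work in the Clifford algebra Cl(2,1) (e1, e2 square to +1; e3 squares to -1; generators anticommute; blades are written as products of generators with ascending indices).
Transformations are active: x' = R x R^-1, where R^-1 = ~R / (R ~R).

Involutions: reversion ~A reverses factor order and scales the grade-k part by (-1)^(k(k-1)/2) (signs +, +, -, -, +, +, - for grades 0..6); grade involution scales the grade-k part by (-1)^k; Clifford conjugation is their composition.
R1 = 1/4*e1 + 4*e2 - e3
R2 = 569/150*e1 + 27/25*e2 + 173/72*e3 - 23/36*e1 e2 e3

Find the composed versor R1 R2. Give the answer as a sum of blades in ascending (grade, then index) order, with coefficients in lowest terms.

Distribute over the terms of R1 (each basis-blade product reordered to ascending indices, repeated generators contracted through their squares):
(1/4*e1) R2 = 569/600 + 27/100*e1 e2 + 173/288*e1 e3 - 23/144*e2 e3
(4*e2) R2 = 108/25 - 1138/75*e1 e2 + 23/9*e1 e3 + 173/18*e2 e3
(-e3) R2 = 173/72 - 23/36*e1 e2 + 569/150*e1 e3 + 27/25*e2 e3
Summing the partial products and collecting blades:
Answer: 1726/225 - 3497/225*e1 e2 + 16679/2400*e1 e3 + 37913/3600*e2 e3


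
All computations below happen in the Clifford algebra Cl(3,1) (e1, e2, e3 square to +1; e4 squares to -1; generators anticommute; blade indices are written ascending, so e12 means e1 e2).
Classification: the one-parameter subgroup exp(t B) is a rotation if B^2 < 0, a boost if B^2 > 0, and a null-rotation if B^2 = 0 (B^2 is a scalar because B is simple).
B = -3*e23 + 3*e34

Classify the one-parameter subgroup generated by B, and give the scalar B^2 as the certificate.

B^2 term by term: the squares give (-3)^2*(e23)^2 + (3)^2*(e34)^2 = 9*(-1) + 9*(+1) = 0 (each basis 2-blade squares to minus the product of its generators' squares); cross terms between blades sharing an index anticommute and cancel. So B^2 = 0.
Answer: null-rotation, certificate B^2 = 0. Note: conjugating B changes its blade decomposition but never the scalar B^2 = 0, whose sign settles the classification.


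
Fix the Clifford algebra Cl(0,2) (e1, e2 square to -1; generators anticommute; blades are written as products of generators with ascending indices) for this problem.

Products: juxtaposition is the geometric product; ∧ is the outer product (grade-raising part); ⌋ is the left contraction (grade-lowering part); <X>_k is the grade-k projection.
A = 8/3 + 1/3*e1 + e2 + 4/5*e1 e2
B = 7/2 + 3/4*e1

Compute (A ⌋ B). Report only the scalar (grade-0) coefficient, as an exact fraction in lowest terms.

step 1: 109/12 + 2*e1
Answer: 109/12


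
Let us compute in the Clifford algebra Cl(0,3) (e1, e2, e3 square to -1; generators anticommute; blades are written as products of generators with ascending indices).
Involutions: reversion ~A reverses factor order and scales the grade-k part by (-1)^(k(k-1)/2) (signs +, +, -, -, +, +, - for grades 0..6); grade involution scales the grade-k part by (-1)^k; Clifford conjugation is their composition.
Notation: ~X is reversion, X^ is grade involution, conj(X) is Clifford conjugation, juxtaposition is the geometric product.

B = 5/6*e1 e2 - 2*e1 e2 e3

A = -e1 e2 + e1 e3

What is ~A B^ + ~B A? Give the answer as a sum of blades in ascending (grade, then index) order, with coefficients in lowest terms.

first term: -5/6 - 2*e2 - 2*e3 + 5/6*e2 e3
second term: -5/6 + 2*e2 + 2*e3 - 5/6*e2 e3
Answer: -5/3


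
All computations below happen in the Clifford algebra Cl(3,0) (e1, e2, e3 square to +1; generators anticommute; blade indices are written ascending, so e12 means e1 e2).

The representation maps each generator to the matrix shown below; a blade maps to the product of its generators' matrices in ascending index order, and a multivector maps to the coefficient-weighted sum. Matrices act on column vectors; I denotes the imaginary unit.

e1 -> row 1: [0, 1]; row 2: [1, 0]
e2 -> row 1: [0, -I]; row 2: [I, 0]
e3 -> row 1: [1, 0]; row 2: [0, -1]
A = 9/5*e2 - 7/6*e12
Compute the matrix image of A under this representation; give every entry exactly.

Bivector images (products of the table entries): rho(e12) = rho(e1)rho(e2) = row 1: [I, 0]; row 2: [0, -I].
M = (9/5)*rho(e2) + (-7/6)*rho(e12), summed entrywise:
Answer: row 1: [-7*I/6, -9*I/5]; row 2: [9*I/5, 7*I/6]


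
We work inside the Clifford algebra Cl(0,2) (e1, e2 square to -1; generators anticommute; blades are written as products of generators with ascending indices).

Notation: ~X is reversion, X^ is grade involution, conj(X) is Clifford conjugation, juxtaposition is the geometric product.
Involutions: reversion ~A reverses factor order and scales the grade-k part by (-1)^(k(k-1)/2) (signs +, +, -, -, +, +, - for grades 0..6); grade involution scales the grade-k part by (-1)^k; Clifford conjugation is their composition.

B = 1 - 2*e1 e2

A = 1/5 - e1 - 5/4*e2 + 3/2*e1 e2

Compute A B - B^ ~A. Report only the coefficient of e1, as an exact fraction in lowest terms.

first term: 16/5 + 3/2*e1 - 13/4*e2 + 11/10*e1 e2
second term: -14/5 - 7/2*e1 + 3/4*e2 - 19/10*e1 e2
Answer: 5


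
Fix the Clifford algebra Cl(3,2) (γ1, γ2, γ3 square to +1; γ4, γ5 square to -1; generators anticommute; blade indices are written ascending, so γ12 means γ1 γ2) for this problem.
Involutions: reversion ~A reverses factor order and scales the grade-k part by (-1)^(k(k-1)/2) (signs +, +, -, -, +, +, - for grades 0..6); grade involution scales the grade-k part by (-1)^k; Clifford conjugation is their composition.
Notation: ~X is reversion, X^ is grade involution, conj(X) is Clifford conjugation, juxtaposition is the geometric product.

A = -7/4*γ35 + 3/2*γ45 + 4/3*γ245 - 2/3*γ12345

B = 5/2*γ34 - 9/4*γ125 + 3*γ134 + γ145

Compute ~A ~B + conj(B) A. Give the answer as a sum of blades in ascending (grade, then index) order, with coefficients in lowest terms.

first term: -3/2*γ1 + 4/3*γ12 - 3*γ14 - 2/3*γ23 + 2*γ25 - 3/2*γ34 + 15/4*γ35 - 35/8*γ45 - 63/16*γ123 + 27/8*γ124 + 5/3*γ125 - 7/4*γ134 + 9/2*γ135 - 21/4*γ145 + 10/3*γ235 - 4*γ1235
second term: -3/2*γ1 - 4/3*γ12 + 3*γ14 + 2/3*γ23 - 2*γ25 + 3/2*γ34 + 15/4*γ35 - 35/8*γ45 + 63/16*γ123 - 27/8*γ124 + 5/3*γ125 + 7/4*γ134 - 9/2*γ135 + 21/4*γ145 + 10/3*γ235 - 4*γ1235
Answer: -3*γ1 + 15/2*γ35 - 35/4*γ45 + 10/3*γ125 + 20/3*γ235 - 8*γ1235


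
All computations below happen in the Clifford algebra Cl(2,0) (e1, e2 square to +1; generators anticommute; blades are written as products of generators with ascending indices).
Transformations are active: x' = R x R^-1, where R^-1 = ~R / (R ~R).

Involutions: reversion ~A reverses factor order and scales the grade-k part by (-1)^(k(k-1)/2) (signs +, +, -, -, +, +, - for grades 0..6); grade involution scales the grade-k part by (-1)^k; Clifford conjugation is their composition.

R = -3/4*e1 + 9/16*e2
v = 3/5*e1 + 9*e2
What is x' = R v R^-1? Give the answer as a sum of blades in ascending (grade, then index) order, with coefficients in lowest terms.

~R = -3/4*e1 + 9/16*e2, and R ~R = 225/256, so R^-1 = ~R / (225/256).
R v = 369/80 - 567/80*e1 e2
Answer: -1059/125*e1 - 387/125*e2


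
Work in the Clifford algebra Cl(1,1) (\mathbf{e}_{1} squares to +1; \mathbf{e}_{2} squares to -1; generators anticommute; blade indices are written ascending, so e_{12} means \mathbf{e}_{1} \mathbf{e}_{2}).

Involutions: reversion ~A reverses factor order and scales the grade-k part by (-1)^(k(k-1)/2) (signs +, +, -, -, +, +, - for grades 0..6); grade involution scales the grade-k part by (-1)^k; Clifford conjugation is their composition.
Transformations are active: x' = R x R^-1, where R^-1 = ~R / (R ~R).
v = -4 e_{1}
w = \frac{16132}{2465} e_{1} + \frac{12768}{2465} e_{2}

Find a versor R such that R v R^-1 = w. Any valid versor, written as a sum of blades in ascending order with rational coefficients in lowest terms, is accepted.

Sketch: the shared square 16 makes R = v + w = \frac{6272}{2465} e_{1} + \frac{12768}{2465} e_{2} the natural versor; its sandwich fixes that direction, negates (v - w)/2, and sends v to w.
Answer: \frac{6272}{2465} e_{1} + \frac{12768}{2465} e_{2}


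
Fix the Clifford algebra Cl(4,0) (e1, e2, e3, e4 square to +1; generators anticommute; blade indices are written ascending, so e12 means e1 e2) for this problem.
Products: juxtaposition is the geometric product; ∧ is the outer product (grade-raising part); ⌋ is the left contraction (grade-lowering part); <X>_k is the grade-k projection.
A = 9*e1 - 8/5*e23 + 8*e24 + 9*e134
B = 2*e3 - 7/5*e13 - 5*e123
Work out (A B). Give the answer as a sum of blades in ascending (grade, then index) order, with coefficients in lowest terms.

step 1: -8*e1 - 16/5*e2 - 63/5*e3 + 63/5*e4 + 56/25*e12 + 18*e13 - 18*e14 - 45*e23 + 45*e24 - 40*e134 - 16*e234 + 56/5*e1234
Answer: -8*e1 - 16/5*e2 - 63/5*e3 + 63/5*e4 + 56/25*e12 + 18*e13 - 18*e14 - 45*e23 + 45*e24 - 40*e134 - 16*e234 + 56/5*e1234


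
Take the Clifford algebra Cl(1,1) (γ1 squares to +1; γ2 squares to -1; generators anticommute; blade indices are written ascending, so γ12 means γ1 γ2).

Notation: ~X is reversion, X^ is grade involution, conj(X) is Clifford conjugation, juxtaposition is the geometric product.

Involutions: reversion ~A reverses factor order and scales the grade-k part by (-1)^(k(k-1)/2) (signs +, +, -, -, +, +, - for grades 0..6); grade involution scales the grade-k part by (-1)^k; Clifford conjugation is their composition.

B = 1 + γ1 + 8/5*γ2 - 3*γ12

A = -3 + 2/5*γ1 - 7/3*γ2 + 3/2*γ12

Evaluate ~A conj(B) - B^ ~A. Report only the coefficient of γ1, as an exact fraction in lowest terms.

first term: -349/30 - 6*γ1 + 13/6*γ2 - 2021/150*γ12
second term: -79/30 - 6/5*γ1 + 31/6*γ2 + 1571/150*γ12
Answer: -24/5


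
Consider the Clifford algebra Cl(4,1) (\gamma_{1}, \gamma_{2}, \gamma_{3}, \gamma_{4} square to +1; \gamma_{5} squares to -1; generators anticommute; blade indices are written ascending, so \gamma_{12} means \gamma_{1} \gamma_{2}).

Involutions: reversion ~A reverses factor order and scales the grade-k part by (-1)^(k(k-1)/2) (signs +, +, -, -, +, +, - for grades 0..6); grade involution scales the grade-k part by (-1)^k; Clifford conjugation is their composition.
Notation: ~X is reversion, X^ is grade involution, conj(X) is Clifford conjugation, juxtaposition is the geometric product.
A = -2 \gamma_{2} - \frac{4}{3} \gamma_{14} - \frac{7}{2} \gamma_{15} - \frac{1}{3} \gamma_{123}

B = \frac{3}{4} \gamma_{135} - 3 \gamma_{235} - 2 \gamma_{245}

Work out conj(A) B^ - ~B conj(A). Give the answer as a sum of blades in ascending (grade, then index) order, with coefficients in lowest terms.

first term: \frac{21}{8} \gamma_{3} + \gamma_{15} + \frac{1}{4} \gamma_{25} + 6 \gamma_{35} + 4 \gamma_{45} - \frac{21}{2} \gamma_{123} - 7 \gamma_{124} - \frac{8}{3} \gamma_{125} - \gamma_{345} + \frac{3}{2} \gamma_{1235} + \frac{2}{3} \gamma_{1345} + 4 \gamma_{12345}
second term: \frac{21}{8} \gamma_{3} - \gamma_{15} - \frac{1}{4} \gamma_{25} + 6 \gamma_{35} + 4 \gamma_{45} + \frac{21}{2} \gamma_{123} + 7 \gamma_{124} + \frac{8}{3} \gamma_{125} + \gamma_{345} - \frac{3}{2} \gamma_{1235} + \frac{2}{3} \gamma_{1345} + 4 \gamma_{12345}
Answer: 2 \gamma_{15} + \frac{1}{2} \gamma_{25} - 21 \gamma_{123} - 14 \gamma_{124} - \frac{16}{3} \gamma_{125} - 2 \gamma_{345} + 3 \gamma_{1235}


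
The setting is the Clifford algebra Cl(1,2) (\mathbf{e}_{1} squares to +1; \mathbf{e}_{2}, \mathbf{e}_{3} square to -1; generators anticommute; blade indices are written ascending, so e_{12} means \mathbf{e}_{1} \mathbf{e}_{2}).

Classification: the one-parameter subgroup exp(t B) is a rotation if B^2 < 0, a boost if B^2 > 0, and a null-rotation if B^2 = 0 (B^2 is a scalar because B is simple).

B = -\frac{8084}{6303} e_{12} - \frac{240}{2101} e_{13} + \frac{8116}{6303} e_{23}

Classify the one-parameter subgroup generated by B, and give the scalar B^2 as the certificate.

B^2 term by term: the squares give (-\frac{8084}{6303})^2*(e_{12})^2 + (-\frac{240}{2101})^2*(e_{13})^2 + (\frac{8116}{6303})^2*(e_{23})^2 = \frac{65351056}{39727809}*(+1) + \frac{57600}{4414201}*(+1) + \frac{65869456}{39727809}*(-1) = 0 (each basis 2-blade squares to minus the product of its generators' squares); cross terms between blades sharing an index anticommute and cancel. So B^2 = 0.
Answer: null-rotation, certificate B^2 = 0. Note: conjugating B changes its blade decomposition but never the scalar B^2 = 0, whose sign settles the classification.


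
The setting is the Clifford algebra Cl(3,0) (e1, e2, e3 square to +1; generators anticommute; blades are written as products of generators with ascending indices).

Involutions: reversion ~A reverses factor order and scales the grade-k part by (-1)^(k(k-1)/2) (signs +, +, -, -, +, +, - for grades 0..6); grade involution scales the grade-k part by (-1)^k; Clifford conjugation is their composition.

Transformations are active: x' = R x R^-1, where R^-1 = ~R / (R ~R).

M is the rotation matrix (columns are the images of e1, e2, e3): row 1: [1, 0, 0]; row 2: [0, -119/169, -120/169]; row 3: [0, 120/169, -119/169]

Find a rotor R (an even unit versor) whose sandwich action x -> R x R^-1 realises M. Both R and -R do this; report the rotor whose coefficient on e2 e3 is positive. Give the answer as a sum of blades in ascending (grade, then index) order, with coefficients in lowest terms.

Method: write R = a + b12*e1 e2 + b13*e1 e3 + b23*e2 e3 with a^2 + b12^2 + b13^2 + b23^2 = 1 (so R^-1 = ~R). Expanding the columns R e_j ~R gives tr M = 4a^2 - 1 and, from the antisymmetric part, M21 - M12 = -4a*b12, M13 - M31 = 4a*b13, M32 - M23 = -4a*b23.
Here tr M = -69/169, so a^2 = (1 + tr M)/4 = 25/169 and a = ±5/13. Taking a = 5/13: M21 - M12 = 0, M13 - M31 = 0, M32 - M23 = 240/169, giving b12 = 0, b13 = 0, b23 = -12/13, i.e. R = 5/13 - 12/13*e2 e3.
Its e2 e3 coefficient is negative, so report the other preimage -R.
Answer: -5/13 + 12/13*e2 e3. Note: both R and -R realise this M (trace -69/169); the covering map identifies them, and the e2 e3-coefficient sign is the tie-breaker.


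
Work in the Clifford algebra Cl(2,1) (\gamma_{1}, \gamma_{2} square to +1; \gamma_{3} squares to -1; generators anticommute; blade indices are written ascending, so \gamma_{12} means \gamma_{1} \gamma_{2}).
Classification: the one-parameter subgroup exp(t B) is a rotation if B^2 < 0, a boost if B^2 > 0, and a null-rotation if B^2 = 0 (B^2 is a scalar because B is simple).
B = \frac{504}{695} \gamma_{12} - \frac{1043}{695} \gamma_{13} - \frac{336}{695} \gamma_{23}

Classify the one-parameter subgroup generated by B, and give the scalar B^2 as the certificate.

B^2 term by term: the squares give (\frac{504}{695})^2*(\gamma_{12})^2 + (-\frac{1043}{695})^2*(\gamma_{13})^2 + (-\frac{336}{695})^2*(\gamma_{23})^2 = \frac{254016}{483025}*(-1) + \frac{1087849}{483025}*(+1) + \frac{112896}{483025}*(+1) = \frac{49}{25} (each basis 2-blade squares to minus the product of its generators' squares); cross terms between blades sharing an index anticommute and cancel. So B^2 = \frac{49}{25}.
Answer: boost, certificate B^2 = \frac{49}{25}. The invariant at work: B^2 = \frac{49}{25} is unchanged by conjugation, hence its sign classifies the subgroup whatever basis B is written in.


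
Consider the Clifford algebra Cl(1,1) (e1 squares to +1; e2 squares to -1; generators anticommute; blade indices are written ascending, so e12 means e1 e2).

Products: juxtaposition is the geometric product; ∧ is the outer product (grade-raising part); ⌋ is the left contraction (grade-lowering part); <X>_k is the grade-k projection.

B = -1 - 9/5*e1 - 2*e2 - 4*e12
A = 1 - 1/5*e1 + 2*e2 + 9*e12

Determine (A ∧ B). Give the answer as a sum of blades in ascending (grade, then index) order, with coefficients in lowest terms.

step 1: -1 - 8/5*e1 - 4*e2 - 9*e12
Answer: -1 - 8/5*e1 - 4*e2 - 9*e12


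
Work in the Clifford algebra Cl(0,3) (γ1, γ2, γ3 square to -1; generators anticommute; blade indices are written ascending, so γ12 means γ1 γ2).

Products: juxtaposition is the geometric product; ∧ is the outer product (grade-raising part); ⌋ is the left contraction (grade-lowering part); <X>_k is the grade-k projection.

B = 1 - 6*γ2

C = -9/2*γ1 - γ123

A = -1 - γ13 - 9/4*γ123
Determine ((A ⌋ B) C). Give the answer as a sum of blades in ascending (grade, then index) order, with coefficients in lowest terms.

step 1: -1 + 6*γ2
step 2: 9/2*γ1 + 27*γ12 - 6*γ13 + γ123
Answer: 9/2*γ1 + 27*γ12 - 6*γ13 + γ123


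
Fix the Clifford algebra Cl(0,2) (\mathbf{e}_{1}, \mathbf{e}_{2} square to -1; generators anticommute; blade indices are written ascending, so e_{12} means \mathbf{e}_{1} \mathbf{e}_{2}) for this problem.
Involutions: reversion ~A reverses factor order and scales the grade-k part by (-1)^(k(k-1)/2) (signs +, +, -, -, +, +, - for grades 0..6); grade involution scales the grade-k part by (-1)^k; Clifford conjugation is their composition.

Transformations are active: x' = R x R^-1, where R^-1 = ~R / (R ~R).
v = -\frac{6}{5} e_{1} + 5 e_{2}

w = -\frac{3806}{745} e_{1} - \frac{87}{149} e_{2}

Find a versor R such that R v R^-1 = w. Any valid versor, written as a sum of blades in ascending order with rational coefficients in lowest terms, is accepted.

Take R = v + w = -\frac{940}{149} e_{1} + \frac{658}{149} e_{2}. Because q(v) = q(w) = -\frac{661}{25}, conjugation by R sends v exactly to w.
Answer: -\frac{940}{149} e_{1} + \frac{658}{149} e_{2}


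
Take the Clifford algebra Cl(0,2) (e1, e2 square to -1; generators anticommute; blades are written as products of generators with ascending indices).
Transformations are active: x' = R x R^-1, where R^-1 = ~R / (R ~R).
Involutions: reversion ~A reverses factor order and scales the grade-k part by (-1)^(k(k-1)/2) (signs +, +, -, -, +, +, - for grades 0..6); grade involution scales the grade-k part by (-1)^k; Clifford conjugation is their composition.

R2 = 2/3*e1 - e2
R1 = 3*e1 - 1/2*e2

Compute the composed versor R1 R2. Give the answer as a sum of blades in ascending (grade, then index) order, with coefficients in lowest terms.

Distribute over the terms of R1 (each basis-blade product reordered to ascending indices, repeated generators contracted through their squares):
(3*e1) R2 = -2 - 3*e1 e2
(-1/2*e2) R2 = -1/2 + 1/3*e1 e2
Summing the partial products and collecting blades:
Answer: -5/2 - 8/3*e1 e2


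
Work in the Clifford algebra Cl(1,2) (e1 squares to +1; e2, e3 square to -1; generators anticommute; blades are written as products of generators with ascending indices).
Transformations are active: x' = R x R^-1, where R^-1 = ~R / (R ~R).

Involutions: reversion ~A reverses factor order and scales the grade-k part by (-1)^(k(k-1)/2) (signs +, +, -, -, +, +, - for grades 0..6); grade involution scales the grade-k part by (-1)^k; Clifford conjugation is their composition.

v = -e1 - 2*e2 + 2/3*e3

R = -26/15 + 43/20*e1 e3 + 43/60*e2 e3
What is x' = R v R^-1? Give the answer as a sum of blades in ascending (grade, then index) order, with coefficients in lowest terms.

~R = -26/15 - 43/20*e1 e3 - 43/60*e2 e3, and R ~R = -497/450, so R^-1 = ~R / (-497/450).
R v = 3/10*e1 + 269/90*e2 - 79/180*e3 + 43/12*e1 e2 e3
Answer: -5385/1988*e1 - 15325/5964*e2 - 1016/497*e3


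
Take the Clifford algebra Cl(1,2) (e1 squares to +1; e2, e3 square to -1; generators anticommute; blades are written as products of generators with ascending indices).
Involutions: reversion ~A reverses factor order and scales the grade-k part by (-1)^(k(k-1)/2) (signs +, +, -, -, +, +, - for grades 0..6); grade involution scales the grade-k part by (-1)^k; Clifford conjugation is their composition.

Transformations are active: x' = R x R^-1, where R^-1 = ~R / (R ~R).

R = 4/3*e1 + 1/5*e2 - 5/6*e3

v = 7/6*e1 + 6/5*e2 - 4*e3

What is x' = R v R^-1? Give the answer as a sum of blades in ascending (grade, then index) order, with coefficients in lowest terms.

~R = 4/3*e1 + 1/5*e2 - 5/6*e3, and R ~R = 313/300, so R^-1 = ~R / (313/300).
R v = -454/225 + 41/30*e1 e2 - 157/36*e1 e3 + 1/5*e2 e3
Answer: -35629/5634*e1 - 9266/4695*e2 + 20348/2817*e3


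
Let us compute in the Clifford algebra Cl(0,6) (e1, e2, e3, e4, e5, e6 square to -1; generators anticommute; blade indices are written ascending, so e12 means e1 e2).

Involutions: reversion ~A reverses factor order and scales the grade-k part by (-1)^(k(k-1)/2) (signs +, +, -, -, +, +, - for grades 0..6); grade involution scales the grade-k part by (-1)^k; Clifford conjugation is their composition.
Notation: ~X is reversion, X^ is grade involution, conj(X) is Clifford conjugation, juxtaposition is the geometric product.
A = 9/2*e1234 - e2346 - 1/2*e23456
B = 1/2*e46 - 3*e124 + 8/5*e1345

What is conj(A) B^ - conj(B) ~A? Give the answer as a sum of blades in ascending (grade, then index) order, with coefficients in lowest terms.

first term: 27/2*e3 + 1/2*e23 - 36/5*e25 + 4/5*e126 - 3*e136 + 1/4*e235 - 9/4*e1236 - 8/5*e1256 - 3/2*e1356
second term: 27/2*e3 - 1/2*e23 + 36/5*e25 + 4/5*e126 + 3*e136 + 1/4*e235 - 9/4*e1236 - 8/5*e1256 + 3/2*e1356
Answer: e23 - 72/5*e25 - 6*e136 - 3*e1356


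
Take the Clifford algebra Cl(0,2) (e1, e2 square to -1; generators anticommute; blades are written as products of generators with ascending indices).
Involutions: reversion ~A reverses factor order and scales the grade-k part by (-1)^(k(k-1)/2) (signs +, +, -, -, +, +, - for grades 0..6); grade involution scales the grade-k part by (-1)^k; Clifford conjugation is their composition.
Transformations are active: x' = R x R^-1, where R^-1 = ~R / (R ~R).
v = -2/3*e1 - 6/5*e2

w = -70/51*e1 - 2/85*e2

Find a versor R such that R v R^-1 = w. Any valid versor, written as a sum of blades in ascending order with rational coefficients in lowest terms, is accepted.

Here q(v) = q(w) = -424/225; the classical choice R = v + w = -104/51*e1 - 104/85*e2 then realises v -> w under the sandwich.
Answer: -104/51*e1 - 104/85*e2


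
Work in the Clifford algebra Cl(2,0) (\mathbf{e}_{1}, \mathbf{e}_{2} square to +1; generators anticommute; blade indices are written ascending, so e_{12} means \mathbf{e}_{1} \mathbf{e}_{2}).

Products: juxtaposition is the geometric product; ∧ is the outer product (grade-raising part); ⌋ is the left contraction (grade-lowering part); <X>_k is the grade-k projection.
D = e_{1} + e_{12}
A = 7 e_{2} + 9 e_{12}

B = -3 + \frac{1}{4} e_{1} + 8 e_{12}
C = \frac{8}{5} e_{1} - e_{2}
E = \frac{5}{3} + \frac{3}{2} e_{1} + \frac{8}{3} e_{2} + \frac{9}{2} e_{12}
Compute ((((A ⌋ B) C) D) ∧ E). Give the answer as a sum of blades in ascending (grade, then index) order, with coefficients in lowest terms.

step 1: -72 - 56 e_{1}
step 2: -\frac{448}{5} - \frac{576}{5} e_{1} + 72 e_{2} + 56 e_{12}
step 3: -\frac{856}{5} - \frac{808}{5} e_{1} - \frac{856}{5} e_{2} - \frac{808}{5} e_{12}
step 4: -\frac{856}{3} - \frac{7892}{15} e_{1} - \frac{11128}{15} e_{2} - \frac{18208}{15} e_{12}
Answer: -\frac{856}{3} - \frac{7892}{15} e_{1} - \frac{11128}{15} e_{2} - \frac{18208}{15} e_{12}


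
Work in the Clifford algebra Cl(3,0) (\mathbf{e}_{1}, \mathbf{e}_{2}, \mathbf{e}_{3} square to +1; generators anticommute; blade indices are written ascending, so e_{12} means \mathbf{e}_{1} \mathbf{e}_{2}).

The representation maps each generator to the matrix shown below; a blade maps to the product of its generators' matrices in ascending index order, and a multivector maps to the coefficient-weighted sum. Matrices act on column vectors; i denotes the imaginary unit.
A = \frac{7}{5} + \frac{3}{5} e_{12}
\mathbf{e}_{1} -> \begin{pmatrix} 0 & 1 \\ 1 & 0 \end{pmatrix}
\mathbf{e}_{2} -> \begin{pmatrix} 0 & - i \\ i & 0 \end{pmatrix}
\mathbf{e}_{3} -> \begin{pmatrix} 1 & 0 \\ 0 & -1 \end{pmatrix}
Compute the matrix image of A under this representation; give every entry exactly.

Bivector images (products of the table entries): rho(e_{12}) = rho(\mathbf{e}_{1})rho(\mathbf{e}_{2}) = \begin{pmatrix} i & 0 \\ 0 & - i \end{pmatrix}.
M = (\frac{7}{5})*1 + (\frac{3}{5})*rho(e_{12}), summed entrywise (1 is the identity matrix):
Answer: \begin{pmatrix} \frac{7}{5} + \frac{3 i}{5} & 0 \\ 0 & \frac{7}{5} - \frac{3 i}{5} \end{pmatrix}


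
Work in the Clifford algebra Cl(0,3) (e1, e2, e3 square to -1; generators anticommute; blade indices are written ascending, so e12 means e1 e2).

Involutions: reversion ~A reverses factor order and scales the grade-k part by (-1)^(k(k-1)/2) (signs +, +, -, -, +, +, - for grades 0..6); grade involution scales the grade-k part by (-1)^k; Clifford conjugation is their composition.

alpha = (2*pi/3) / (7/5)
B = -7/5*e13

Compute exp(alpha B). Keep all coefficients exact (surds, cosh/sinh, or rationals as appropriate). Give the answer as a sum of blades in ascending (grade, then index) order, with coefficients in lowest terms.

B^2 = (-7/5)^2*(e13)^2 = 49/25*(-1) = -49/25 (a basis 2-blade squares to minus the product of its generators' squares).
B^2 = -49/25 — circular case — the even/odd split gives cos and sin: l = 7/5, alpha*l = 2*pi/3, so exp(alpha B) = cos(2*pi/3) + (sin(2*pi/3)/(7/5))*B = -1/2 + (5*sqrt(3)/14)*B.
Answer: -1/2 - sqrt(3)/2*e13


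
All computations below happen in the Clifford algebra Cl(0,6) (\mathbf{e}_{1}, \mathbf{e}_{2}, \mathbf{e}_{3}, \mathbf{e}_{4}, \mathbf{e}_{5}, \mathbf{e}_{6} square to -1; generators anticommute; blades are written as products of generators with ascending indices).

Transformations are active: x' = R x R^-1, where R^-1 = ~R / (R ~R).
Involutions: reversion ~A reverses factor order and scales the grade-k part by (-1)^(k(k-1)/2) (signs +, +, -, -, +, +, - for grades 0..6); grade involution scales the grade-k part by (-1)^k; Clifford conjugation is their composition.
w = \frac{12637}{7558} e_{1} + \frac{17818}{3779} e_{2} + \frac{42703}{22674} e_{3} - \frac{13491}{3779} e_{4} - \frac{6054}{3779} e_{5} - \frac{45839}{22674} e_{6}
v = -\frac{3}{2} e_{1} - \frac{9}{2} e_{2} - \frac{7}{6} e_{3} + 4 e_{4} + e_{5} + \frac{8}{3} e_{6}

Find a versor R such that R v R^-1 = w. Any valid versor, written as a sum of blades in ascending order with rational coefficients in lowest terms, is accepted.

Here q(v) = q(w) = -\frac{1727}{36}; the classical choice R = v + w = \frac{650}{3779} e_{1} + \frac{1625}{7558} e_{2} + \frac{8125}{11337} e_{3} + \frac{1625}{3779} e_{4} - \frac{2275}{3779} e_{5} + \frac{4875}{7558} e_{6} then realises v -> w under the sandwich.
Answer: \frac{650}{3779} e_{1} + \frac{1625}{7558} e_{2} + \frac{8125}{11337} e_{3} + \frac{1625}{3779} e_{4} - \frac{2275}{3779} e_{5} + \frac{4875}{7558} e_{6}


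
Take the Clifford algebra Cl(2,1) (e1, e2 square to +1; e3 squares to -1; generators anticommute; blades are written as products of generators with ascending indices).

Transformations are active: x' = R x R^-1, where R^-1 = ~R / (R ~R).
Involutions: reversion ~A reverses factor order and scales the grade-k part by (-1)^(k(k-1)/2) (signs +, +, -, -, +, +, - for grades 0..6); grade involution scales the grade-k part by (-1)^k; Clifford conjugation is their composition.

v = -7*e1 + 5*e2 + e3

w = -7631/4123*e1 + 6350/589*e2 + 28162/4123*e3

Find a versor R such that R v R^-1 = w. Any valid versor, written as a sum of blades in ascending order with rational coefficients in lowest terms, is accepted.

R = v + w = -36492/4123*e1 + 9295/589*e2 + 32285/4123*e3 works: the equal norms (73) guarantee its sandwich swaps v into w.
Answer: -36492/4123*e1 + 9295/589*e2 + 32285/4123*e3


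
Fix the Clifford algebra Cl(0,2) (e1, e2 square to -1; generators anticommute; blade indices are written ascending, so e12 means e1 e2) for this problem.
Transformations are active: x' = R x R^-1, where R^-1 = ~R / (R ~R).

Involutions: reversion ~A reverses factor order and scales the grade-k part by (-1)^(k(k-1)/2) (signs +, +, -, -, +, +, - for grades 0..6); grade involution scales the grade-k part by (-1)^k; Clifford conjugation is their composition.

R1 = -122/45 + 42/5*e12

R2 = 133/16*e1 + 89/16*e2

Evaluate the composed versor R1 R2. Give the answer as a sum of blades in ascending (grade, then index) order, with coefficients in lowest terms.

Distribute over the terms of R1 (each basis-blade product reordered to ascending indices, repeated generators contracted through their squares):
(-122/45) R2 = -8113/360*e1 - 5429/360*e2
(42/5*e12) R2 = -1869/40*e1 + 2793/40*e2
Summing the partial products and collecting blades:
Answer: -12467/180*e1 + 4927/90*e2


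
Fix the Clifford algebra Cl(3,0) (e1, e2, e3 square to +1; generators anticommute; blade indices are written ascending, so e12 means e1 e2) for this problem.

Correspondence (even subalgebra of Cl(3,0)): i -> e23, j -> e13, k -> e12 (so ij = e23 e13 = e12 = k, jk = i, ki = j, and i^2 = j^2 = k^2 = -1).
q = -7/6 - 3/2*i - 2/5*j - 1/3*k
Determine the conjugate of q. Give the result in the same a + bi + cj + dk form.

In blades: q = -7/6 - 1/3*e12 - 2/5*e13 - 3/2*e23.
Quaternion conjugation is reversion on the even subalgebra: the scalar is fixed and every grade-2 blade flips sign, giving -7/6 + 1/3*e12 + 2/5*e13 + 3/2*e23; translating back:
Answer: -7/6 + 3/2*i + 2/5*j + 1/3*k


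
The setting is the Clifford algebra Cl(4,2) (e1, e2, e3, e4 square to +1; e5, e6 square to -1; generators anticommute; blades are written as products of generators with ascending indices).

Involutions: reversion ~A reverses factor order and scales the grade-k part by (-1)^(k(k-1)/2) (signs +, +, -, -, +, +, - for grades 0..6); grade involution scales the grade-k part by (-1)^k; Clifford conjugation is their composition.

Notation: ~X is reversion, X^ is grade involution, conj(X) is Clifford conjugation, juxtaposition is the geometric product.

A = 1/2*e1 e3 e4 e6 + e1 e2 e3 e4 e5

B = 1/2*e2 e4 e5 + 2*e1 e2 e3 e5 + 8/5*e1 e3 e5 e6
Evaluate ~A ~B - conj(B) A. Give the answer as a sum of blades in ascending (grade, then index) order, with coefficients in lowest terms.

first term: 2*e4 + 1/2*e1 e3 - 4/5*e4 e5 - 8/5*e2 e4 e6 - e2 e4 e5 e6 + 1/4*e1 e2 e3 e5 e6
second term: 2*e4 - 1/2*e1 e3 + 4/5*e4 e5 + 8/5*e2 e4 e6 - e2 e4 e5 e6 + 1/4*e1 e2 e3 e5 e6
Answer: e1 e3 - 8/5*e4 e5 - 16/5*e2 e4 e6
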